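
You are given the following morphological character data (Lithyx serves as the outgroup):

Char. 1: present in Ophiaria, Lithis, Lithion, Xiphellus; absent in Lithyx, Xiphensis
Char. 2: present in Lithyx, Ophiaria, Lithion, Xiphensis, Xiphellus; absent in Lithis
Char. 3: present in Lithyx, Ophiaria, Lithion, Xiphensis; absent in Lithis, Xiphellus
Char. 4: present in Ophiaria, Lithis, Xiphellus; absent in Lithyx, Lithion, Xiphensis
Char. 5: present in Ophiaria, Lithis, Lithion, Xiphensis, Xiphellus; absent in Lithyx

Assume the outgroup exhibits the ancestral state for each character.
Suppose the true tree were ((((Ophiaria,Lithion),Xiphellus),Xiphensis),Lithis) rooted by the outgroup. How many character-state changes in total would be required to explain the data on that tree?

Map each character onto ((((Ophiaria,Lithion),Xiphellus),Xiphensis),Lithis) (rooted by Lithyx) and count the minimum state changes it requires (Fitch parsimony):
Char. 1: 2; Char. 2: 1; Char. 3: 2; Char. 4: 3; Char. 5: 1.
Total tree length = 9.

9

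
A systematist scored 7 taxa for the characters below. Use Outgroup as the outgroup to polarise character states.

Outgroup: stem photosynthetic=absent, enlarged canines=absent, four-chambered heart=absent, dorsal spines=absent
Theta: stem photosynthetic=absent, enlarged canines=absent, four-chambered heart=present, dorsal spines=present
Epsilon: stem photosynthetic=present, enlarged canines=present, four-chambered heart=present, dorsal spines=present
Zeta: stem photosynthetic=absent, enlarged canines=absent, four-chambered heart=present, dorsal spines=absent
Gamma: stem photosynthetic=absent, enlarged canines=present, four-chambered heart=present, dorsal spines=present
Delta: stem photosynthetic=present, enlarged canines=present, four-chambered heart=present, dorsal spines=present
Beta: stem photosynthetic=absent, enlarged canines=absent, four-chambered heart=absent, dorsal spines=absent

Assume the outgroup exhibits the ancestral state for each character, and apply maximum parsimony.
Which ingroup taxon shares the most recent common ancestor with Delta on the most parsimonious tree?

The outgroup has state 'absent' for every character, so 'present' is the derived state throughout.
Only Delta and Epsilon show the derived state 'present' for stem photosynthetic, supporting them as a clade.
enlarged canines (derived state 'present') is shared by Delta, Epsilon, and Gamma — a synapomorphy uniting that clade.
four-chambered heart: derived state 'present' in Delta, Epsilon, Gamma, Theta, and Zeta only — synapomorphy for {Delta, Epsilon, Gamma, Theta, Zeta}.
dorsal spines: derived state 'present' in Delta, Epsilon, Gamma, and Theta only — synapomorphy for {Delta, Epsilon, Gamma, Theta}.
Most parsimonious ingroup topology: (((Theta,((Epsilon,Delta),Gamma)),Zeta),Beta).
Delta and Epsilon form a cherry on this tree, so they are sister taxa.

Epsilon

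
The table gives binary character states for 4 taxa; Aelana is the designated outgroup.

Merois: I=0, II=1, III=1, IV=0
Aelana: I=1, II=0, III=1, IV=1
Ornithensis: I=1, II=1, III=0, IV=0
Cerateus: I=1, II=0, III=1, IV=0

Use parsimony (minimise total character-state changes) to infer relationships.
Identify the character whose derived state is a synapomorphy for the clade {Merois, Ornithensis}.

Character polarity is set by the outgroup: the derived state is whichever differs from the outgroup's state, so for I, III, IV the derived state is '0', and for the remaining characters it is '1'.
I (derived state '0') is unique to Merois (autapomorphy; uninformative for grouping).
II (derived state '1') is shared by Merois and Ornithensis — a synapomorphy uniting that clade.
III: derived state '0' in Ornithensis only — an autapomorphy, so it tells us nothing about relationships among taxa.
All ingroup taxa share the derived state '0' for IV; it defines the ingroup but does not resolve relationships within it.
Most parsimonious ingroup topology: ((Merois,Ornithensis),Cerateus).
The clade {Merois, Ornithensis} is supported by II: its derived state '1' occurs in exactly those taxa and in no other taxon (including the outgroup).

II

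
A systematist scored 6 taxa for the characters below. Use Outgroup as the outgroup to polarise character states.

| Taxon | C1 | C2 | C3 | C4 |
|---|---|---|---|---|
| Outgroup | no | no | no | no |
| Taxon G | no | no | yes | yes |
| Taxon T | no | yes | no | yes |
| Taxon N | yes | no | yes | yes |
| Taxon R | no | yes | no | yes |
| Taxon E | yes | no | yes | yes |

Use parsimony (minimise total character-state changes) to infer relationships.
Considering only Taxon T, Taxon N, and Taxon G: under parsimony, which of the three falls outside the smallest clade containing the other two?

The outgroup has state 'no' for every character, so 'yes' is the derived state throughout.
C1 (derived state 'yes') is shared by Taxon E and Taxon N — a synapomorphy uniting that clade.
C2: derived state 'yes' in Taxon R and Taxon T only — synapomorphy for {Taxon R, Taxon T}.
C3 (derived state 'yes') is shared by Taxon E, Taxon G, and Taxon N — a synapomorphy uniting that clade.
All ingroup taxa share the derived state 'yes' for C4; it defines the ingroup but does not resolve relationships within it.
Most parsimonious ingroup topology: ((Taxon G,(Taxon N,Taxon E)),(Taxon T,Taxon R)).
Taxon N and Taxon G share a more recent common ancestor with each other than either does with Taxon T, so Taxon T is the least closely related of the three.

Taxon T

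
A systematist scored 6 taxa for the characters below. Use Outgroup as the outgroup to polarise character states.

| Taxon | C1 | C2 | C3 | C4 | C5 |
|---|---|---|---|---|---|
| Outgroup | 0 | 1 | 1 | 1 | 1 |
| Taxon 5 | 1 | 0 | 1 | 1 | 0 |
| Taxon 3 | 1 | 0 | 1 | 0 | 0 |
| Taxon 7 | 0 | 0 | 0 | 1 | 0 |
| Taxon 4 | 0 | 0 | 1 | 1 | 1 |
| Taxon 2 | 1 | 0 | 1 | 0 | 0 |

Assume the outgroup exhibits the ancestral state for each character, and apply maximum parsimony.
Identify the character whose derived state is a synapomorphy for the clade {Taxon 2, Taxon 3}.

C4

Character polarity is set by the outgroup: the derived state is whichever differs from the outgroup's state, so for C2, C3, C4, C5 the derived state is '0', and for the remaining characters it is '1'.
C1 (derived state '1') is shared by Taxon 2, Taxon 3, and Taxon 5 — a synapomorphy uniting that clade.
C2 (derived state '0') is shared by all ingroup taxa — unites the whole ingroup.
C3 (derived state '0') is unique to Taxon 7 (autapomorphy; uninformative for grouping).
C4: derived state '0' in Taxon 2 and Taxon 3 only — synapomorphy for {Taxon 2, Taxon 3}.
C5: derived state '0' in Taxon 2, Taxon 3, Taxon 5, and Taxon 7 only — synapomorphy for {Taxon 2, Taxon 3, Taxon 5, Taxon 7}.
Most parsimonious ingroup topology: (((Taxon 5,(Taxon 3,Taxon 2)),Taxon 7),Taxon 4).
The clade {Taxon 2, Taxon 3} is supported by C4: its derived state '0' occurs in exactly those taxa and in no other taxon (including the outgroup).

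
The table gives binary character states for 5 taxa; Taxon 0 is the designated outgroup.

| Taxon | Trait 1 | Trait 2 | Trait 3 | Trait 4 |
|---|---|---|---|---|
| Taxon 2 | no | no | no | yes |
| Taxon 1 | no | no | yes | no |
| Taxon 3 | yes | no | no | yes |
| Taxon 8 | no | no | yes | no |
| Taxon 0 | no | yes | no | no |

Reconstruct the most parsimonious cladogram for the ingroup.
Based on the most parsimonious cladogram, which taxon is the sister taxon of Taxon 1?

Taxon 8

Character polarity is set by the outgroup: the derived state is whichever differs from the outgroup's state, so for Trait 2 the derived state is 'no', and for the remaining characters it is 'yes'.
Trait 1 (derived state 'yes') is unique to Taxon 3 (autapomorphy; uninformative for grouping).
Trait 2 (derived state 'no') is shared by all ingroup taxa — unites the whole ingroup.
Only Taxon 1 and Taxon 8 show the derived state 'yes' for Trait 3, supporting them as a clade.
Only Taxon 2 and Taxon 3 show the derived state 'yes' for Trait 4, supporting them as a clade.
Most parsimonious ingroup topology: ((Taxon 1,Taxon 8),(Taxon 3,Taxon 2)).
Taxon 1 and Taxon 8 form a cherry on this tree, so they are sister taxa.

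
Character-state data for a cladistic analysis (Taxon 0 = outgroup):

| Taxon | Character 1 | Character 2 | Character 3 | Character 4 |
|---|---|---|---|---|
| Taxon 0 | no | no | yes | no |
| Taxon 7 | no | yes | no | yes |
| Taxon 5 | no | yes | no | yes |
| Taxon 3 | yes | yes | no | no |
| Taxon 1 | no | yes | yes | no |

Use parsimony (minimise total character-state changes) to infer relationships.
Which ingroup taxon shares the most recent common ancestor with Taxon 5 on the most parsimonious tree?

Character polarity is set by the outgroup: the derived state is whichever differs from the outgroup's state, so for Character 3 the derived state is 'no', and for the remaining characters it is 'yes'.
Character 1: derived state 'yes' in Taxon 3 only — an autapomorphy, so it tells us nothing about relationships among taxa.
Character 2 (derived state 'yes') is shared by all ingroup taxa — unites the whole ingroup.
Only Taxon 3, Taxon 5, and Taxon 7 show the derived state 'no' for Character 3, supporting them as a clade.
Character 4 (derived state 'yes') is shared by Taxon 5 and Taxon 7 — a synapomorphy uniting that clade.
Most parsimonious ingroup topology: (((Taxon 7,Taxon 5),Taxon 3),Taxon 1).
Taxon 5 and Taxon 7 form a cherry on this tree, so they are sister taxa.

Taxon 7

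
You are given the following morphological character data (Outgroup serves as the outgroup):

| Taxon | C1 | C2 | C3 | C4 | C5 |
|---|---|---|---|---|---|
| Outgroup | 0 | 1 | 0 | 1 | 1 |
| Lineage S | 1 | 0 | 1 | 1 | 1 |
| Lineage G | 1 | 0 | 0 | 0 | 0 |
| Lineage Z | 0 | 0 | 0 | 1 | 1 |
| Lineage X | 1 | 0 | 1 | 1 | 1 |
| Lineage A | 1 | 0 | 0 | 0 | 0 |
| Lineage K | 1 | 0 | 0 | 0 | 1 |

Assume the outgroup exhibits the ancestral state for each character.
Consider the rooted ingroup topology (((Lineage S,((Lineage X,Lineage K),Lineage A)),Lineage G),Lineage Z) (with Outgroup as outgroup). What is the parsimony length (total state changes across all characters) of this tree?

9

Map each character onto (((Lineage S,((Lineage X,Lineage K),Lineage A)),Lineage G),Lineage Z) (rooted by Outgroup) and count the minimum state changes it requires (Fitch parsimony):
C1: 1; C2: 1; C3: 2; C4: 3; C5: 2.
Total tree length = 9.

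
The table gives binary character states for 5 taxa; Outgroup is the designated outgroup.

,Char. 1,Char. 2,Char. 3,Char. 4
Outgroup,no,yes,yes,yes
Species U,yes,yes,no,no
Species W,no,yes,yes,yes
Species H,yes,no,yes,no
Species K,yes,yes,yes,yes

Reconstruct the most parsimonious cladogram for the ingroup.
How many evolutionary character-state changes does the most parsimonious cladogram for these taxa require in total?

Character polarity is set by the outgroup: the derived state is whichever differs from the outgroup's state, so for Char. 2, Char. 3, Char. 4 the derived state is 'no', and for the remaining characters it is 'yes'.
Char. 1: derived state 'yes' in Species H, Species K, and Species U only — synapomorphy for {Species H, Species K, Species U}.
Char. 2: derived state 'no' in Species H only — an autapomorphy, so it tells us nothing about relationships among taxa.
Char. 3: derived state 'no' in Species U only — an autapomorphy, so it tells us nothing about relationships among taxa.
Char. 4: derived state 'no' in Species H and Species U only — synapomorphy for {Species H, Species U}.
Most parsimonious ingroup topology: (((Species U,Species H),Species K),Species W).
Changes per character on this tree: Char. 1: 1; Char. 2: 1; Char. 3: 1; Char. 4: 1.
Total = 4.

4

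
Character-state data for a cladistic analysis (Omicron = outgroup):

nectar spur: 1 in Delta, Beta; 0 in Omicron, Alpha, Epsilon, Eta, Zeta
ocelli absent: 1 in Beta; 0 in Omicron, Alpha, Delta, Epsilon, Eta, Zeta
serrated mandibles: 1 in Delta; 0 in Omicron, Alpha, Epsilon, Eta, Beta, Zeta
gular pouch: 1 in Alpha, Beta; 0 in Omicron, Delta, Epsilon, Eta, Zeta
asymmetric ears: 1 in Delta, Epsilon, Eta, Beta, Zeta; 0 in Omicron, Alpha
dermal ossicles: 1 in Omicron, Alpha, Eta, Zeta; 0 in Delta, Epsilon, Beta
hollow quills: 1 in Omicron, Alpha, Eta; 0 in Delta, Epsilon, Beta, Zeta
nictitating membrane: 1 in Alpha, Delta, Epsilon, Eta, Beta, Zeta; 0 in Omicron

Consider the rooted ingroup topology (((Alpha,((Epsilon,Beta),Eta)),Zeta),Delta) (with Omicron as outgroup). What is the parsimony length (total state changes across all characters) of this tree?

Map each character onto (((Alpha,((Epsilon,Beta),Eta)),Zeta),Delta) (rooted by Omicron) and count the minimum state changes it requires (Fitch parsimony):
nectar spur: 2; ocelli absent: 1; serrated mandibles: 1; gular pouch: 2; asymmetric ears: 2; dermal ossicles: 2; hollow quills: 3; nictitating membrane: 1.
Total tree length = 14.

14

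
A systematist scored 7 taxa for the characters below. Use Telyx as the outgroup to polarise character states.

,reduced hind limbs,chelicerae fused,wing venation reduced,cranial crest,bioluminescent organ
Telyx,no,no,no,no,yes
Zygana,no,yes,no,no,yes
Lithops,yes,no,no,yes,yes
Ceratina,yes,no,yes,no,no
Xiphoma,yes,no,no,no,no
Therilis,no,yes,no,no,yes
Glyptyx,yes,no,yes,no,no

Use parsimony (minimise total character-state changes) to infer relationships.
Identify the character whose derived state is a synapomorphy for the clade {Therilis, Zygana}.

Character polarity is set by the outgroup: the derived state is whichever differs from the outgroup's state, so for bioluminescent organ the derived state is 'no', and for the remaining characters it is 'yes'.
Only Ceratina, Glyptyx, Lithops, and Xiphoma show the derived state 'yes' for reduced hind limbs, supporting them as a clade.
Only Therilis and Zygana show the derived state 'yes' for chelicerae fused, supporting them as a clade.
wing venation reduced (derived state 'yes') is shared by Ceratina and Glyptyx — a synapomorphy uniting that clade.
cranial crest: derived state 'yes' in Lithops only — an autapomorphy, so it tells us nothing about relationships among taxa.
bioluminescent organ (derived state 'no') is shared by Ceratina, Glyptyx, and Xiphoma — a synapomorphy uniting that clade.
Most parsimonious ingroup topology: ((Zygana,Therilis),(Lithops,((Ceratina,Glyptyx),Xiphoma))).
The clade {Therilis, Zygana} is supported by chelicerae fused: its derived state 'yes' occurs in exactly those taxa and in no other taxon (including the outgroup).

chelicerae fused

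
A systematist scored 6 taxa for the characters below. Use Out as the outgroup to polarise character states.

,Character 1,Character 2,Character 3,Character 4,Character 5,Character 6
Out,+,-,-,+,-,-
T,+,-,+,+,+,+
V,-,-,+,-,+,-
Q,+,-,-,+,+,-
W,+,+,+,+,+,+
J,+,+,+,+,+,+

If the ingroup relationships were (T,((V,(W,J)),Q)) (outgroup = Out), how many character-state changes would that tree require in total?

8

Map each character onto (T,((V,(W,J)),Q)) (rooted by Out) and count the minimum state changes it requires (Fitch parsimony):
Character 1: 1; Character 2: 1; Character 3: 2; Character 4: 1; Character 5: 1; Character 6: 2.
Total tree length = 8.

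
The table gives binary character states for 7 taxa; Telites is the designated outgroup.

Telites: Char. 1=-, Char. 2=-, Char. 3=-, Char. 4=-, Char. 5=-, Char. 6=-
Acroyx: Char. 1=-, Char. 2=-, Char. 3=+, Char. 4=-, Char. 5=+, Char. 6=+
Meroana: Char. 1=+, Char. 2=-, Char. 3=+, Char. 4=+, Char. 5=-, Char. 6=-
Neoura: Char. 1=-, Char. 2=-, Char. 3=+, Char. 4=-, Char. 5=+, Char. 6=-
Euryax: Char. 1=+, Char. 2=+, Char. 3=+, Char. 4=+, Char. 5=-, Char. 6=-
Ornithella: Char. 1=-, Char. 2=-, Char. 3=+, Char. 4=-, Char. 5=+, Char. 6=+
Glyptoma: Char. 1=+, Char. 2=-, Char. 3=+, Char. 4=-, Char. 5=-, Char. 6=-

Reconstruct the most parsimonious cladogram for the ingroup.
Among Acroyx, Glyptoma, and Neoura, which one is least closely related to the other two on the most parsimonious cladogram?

The outgroup has state '-' for every character, so '+' is the derived state throughout.
Char. 1 (derived state '+') is shared by Euryax, Glyptoma, and Meroana — a synapomorphy uniting that clade.
Char. 2 (derived state '+') is unique to Euryax (autapomorphy; uninformative for grouping).
All ingroup taxa share the derived state '+' for Char. 3; it defines the ingroup but does not resolve relationships within it.
Only Euryax and Meroana show the derived state '+' for Char. 4, supporting them as a clade.
Char. 5 (derived state '+') is shared by Acroyx, Neoura, and Ornithella — a synapomorphy uniting that clade.
Char. 6: derived state '+' in Acroyx and Ornithella only — synapomorphy for {Acroyx, Ornithella}.
Most parsimonious ingroup topology: (((Acroyx,Ornithella),Neoura),((Meroana,Euryax),Glyptoma)).
Neoura and Acroyx share a more recent common ancestor with each other than either does with Glyptoma, so Glyptoma is the least closely related of the three.

Glyptoma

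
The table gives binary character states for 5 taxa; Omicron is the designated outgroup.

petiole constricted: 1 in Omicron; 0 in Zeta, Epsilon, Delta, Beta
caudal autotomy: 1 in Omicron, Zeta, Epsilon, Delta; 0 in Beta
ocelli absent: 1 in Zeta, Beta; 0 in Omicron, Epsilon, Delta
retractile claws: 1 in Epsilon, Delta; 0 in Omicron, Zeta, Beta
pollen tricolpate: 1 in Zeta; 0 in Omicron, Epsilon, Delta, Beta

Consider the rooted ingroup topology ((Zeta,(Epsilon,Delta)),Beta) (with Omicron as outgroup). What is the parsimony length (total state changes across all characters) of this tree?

Map each character onto ((Zeta,(Epsilon,Delta)),Beta) (rooted by Omicron) and count the minimum state changes it requires (Fitch parsimony):
petiole constricted: 1; caudal autotomy: 1; ocelli absent: 2; retractile claws: 1; pollen tricolpate: 1.
Total tree length = 6.

6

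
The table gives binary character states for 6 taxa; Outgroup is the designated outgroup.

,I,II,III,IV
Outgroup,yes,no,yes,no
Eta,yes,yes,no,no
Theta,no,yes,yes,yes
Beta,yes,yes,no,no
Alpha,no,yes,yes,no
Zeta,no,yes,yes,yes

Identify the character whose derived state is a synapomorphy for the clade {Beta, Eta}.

III

Character polarity is set by the outgroup: the derived state is whichever differs from the outgroup's state, so for I, III the derived state is 'no', and for the remaining characters it is 'yes'.
I (derived state 'no') is shared by Alpha, Theta, and Zeta — a synapomorphy uniting that clade.
All ingroup taxa share the derived state 'yes' for II; it defines the ingroup but does not resolve relationships within it.
Only Beta and Eta show the derived state 'no' for III, supporting them as a clade.
IV (derived state 'yes') is shared by Theta and Zeta — a synapomorphy uniting that clade.
Most parsimonious ingroup topology: ((Eta,Beta),((Theta,Zeta),Alpha)).
The clade {Beta, Eta} is supported by III: its derived state 'no' occurs in exactly those taxa and in no other taxon (including the outgroup).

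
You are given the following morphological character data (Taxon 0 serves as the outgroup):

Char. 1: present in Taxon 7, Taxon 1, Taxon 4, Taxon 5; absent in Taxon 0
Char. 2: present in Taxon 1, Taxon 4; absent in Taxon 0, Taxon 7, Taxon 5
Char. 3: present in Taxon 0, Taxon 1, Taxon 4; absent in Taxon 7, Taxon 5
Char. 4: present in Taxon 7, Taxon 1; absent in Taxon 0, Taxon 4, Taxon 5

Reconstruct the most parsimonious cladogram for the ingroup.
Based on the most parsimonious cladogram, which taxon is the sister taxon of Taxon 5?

Taxon 7

Character polarity is set by the outgroup: the derived state is whichever differs from the outgroup's state, so for Char. 3 the derived state is 'absent', and for the remaining characters it is 'present'.
All ingroup taxa share the derived state 'present' for Char. 1; it defines the ingroup but does not resolve relationships within it.
Char. 2: derived state 'present' in Taxon 1 and Taxon 4 only — synapomorphy for {Taxon 1, Taxon 4}.
Only Taxon 5 and Taxon 7 show the derived state 'absent' for Char. 3, supporting them as a clade.
Char. 4 groups Taxon 1 and Taxon 7, which is incompatible with the clades supported by the remaining characters; treating it as convergent (homoplasy) costs fewer steps than any alternative tree.
Most parsimonious ingroup topology: ((Taxon 7,Taxon 5),(Taxon 1,Taxon 4)).
Taxon 5 and Taxon 7 form a cherry on this tree, so they are sister taxa.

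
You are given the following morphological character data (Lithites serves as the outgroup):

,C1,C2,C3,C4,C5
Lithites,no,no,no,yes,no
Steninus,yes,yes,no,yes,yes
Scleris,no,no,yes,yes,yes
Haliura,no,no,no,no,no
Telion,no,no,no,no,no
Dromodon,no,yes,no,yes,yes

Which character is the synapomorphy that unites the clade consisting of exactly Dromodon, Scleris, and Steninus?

C5

Character polarity is set by the outgroup: the derived state is whichever differs from the outgroup's state, so for C4 the derived state is 'no', and for the remaining characters it is 'yes'.
C1 (derived state 'yes') is unique to Steninus (autapomorphy; uninformative for grouping).
C2 (derived state 'yes') is shared by Dromodon and Steninus — a synapomorphy uniting that clade.
C3 (derived state 'yes') is unique to Scleris (autapomorphy; uninformative for grouping).
Only Haliura and Telion show the derived state 'no' for C4, supporting them as a clade.
C5: derived state 'yes' in Dromodon, Scleris, and Steninus only — synapomorphy for {Dromodon, Scleris, Steninus}.
Most parsimonious ingroup topology: (((Steninus,Dromodon),Scleris),(Haliura,Telion)).
The clade {Dromodon, Scleris, Steninus} is supported by C5: its derived state 'yes' occurs in exactly those taxa and in no other taxon (including the outgroup).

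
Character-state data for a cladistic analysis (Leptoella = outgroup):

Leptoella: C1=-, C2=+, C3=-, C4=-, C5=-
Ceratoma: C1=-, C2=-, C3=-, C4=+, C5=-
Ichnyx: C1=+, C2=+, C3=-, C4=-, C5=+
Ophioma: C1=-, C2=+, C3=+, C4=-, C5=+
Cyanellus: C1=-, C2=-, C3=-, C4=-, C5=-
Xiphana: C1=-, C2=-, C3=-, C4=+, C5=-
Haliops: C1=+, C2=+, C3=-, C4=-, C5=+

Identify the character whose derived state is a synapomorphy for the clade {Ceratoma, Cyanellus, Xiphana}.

C2

Character polarity is set by the outgroup: the derived state is whichever differs from the outgroup's state, so for C2 the derived state is '-', and for the remaining characters it is '+'.
Only Haliops and Ichnyx show the derived state '+' for C1, supporting them as a clade.
C2: derived state '-' in Ceratoma, Cyanellus, and Xiphana only — synapomorphy for {Ceratoma, Cyanellus, Xiphana}.
C3 (derived state '+') is unique to Ophioma (autapomorphy; uninformative for grouping).
C4 (derived state '+') is shared by Ceratoma and Xiphana — a synapomorphy uniting that clade.
C5 (derived state '+') is shared by Haliops, Ichnyx, and Ophioma — a synapomorphy uniting that clade.
Most parsimonious ingroup topology: (((Ceratoma,Xiphana),Cyanellus),((Ichnyx,Haliops),Ophioma)).
The clade {Ceratoma, Cyanellus, Xiphana} is supported by C2: its derived state '-' occurs in exactly those taxa and in no other taxon (including the outgroup).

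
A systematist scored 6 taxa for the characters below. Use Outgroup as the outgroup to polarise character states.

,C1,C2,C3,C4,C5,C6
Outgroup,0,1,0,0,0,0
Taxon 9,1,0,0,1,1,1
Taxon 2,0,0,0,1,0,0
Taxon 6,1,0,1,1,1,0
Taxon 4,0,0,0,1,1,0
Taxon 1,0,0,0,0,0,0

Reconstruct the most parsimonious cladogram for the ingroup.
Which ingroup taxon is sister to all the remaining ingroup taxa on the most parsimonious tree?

Character polarity is set by the outgroup: the derived state is whichever differs from the outgroup's state, so for C2 the derived state is '0', and for the remaining characters it is '1'.
C1 (derived state '1') is shared by Taxon 6 and Taxon 9 — a synapomorphy uniting that clade.
All ingroup taxa share the derived state '0' for C2; it defines the ingroup but does not resolve relationships within it.
C3: derived state '1' in Taxon 6 only — an autapomorphy, so it tells us nothing about relationships among taxa.
C4: derived state '1' in Taxon 2, Taxon 4, Taxon 6, and Taxon 9 only — synapomorphy for {Taxon 2, Taxon 4, Taxon 6, Taxon 9}.
Only Taxon 4, Taxon 6, and Taxon 9 show the derived state '1' for C5, supporting them as a clade.
C6: derived state '1' in Taxon 9 only — an autapomorphy, so it tells us nothing about relationships among taxa.
Most parsimonious ingroup topology: ((((Taxon 9,Taxon 6),Taxon 4),Taxon 2),Taxon 1).
Taxon 1 is sister to the clade containing all other ingroup taxa, so it is the earliest-diverging (most basal) ingroup lineage.

Taxon 1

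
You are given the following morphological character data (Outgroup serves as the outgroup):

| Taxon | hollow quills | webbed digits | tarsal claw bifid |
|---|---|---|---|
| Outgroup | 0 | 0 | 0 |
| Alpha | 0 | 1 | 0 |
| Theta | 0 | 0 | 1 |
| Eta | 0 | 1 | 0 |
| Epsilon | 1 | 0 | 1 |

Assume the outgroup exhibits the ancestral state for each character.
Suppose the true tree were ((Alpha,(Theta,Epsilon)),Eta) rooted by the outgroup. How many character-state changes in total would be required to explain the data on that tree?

4

Map each character onto ((Alpha,(Theta,Epsilon)),Eta) (rooted by Outgroup) and count the minimum state changes it requires (Fitch parsimony):
hollow quills: 1; webbed digits: 2; tarsal claw bifid: 1.
Total tree length = 4.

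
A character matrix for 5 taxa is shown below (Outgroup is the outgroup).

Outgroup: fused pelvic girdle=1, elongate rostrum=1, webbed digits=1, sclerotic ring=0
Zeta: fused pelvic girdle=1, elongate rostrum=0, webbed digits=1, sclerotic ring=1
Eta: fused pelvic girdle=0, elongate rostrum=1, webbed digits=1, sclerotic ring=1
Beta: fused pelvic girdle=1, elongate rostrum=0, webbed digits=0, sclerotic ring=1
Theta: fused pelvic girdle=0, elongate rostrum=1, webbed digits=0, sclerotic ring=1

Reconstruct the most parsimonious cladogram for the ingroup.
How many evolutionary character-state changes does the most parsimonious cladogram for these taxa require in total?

5

Character polarity is set by the outgroup: the derived state is whichever differs from the outgroup's state, so for fused pelvic girdle, elongate rostrum, webbed digits the derived state is '0', and for the remaining characters it is '1'.
Only Eta and Theta show the derived state '0' for fused pelvic girdle, supporting them as a clade.
Only Beta and Zeta show the derived state '0' for elongate rostrum, supporting them as a clade.
webbed digits groups Beta and Theta, which is incompatible with the clades supported by the remaining characters; treating it as convergent (homoplasy) costs fewer steps than any alternative tree.
All ingroup taxa share the derived state '1' for sclerotic ring; it defines the ingroup but does not resolve relationships within it.
Most parsimonious ingroup topology: ((Zeta,Beta),(Eta,Theta)).
Changes per character on this tree: fused pelvic girdle: 1; elongate rostrum: 1; webbed digits: 2; sclerotic ring: 1.
Total = 5.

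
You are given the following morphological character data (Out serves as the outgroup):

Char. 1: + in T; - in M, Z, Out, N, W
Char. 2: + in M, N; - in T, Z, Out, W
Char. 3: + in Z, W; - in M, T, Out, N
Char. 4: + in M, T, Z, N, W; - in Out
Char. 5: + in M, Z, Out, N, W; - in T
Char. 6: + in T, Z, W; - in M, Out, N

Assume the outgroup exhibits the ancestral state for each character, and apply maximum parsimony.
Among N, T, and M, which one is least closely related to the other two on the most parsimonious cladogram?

T

Character polarity is set by the outgroup: the derived state is whichever differs from the outgroup's state, so for Char. 5 the derived state is '-', and for the remaining characters it is '+'.
Char. 1: derived state '+' in T only — an autapomorphy, so it tells us nothing about relationships among taxa.
Only M and N show the derived state '+' for Char. 2, supporting them as a clade.
Char. 3: derived state '+' in W and Z only — synapomorphy for {W, Z}.
Char. 4 (derived state '+') is shared by all ingroup taxa — unites the whole ingroup.
Char. 5: derived state '-' in T only — an autapomorphy, so it tells us nothing about relationships among taxa.
Char. 6: derived state '+' in T, W, and Z only — synapomorphy for {T, W, Z}.
Most parsimonious ingroup topology: ((N,M),((W,Z),T)).
N and M share a more recent common ancestor with each other than either does with T, so T is the least closely related of the three.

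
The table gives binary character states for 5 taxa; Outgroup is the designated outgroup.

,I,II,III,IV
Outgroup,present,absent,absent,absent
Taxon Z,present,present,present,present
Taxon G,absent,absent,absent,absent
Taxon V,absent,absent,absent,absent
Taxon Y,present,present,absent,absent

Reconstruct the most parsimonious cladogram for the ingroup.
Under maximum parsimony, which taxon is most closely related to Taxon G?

Taxon V

Character polarity is set by the outgroup: the derived state is whichever differs from the outgroup's state, so for I the derived state is 'absent', and for the remaining characters it is 'present'.
Only Taxon G and Taxon V show the derived state 'absent' for I, supporting them as a clade.
II (derived state 'present') is shared by Taxon Y and Taxon Z — a synapomorphy uniting that clade.
III (derived state 'present') is unique to Taxon Z (autapomorphy; uninformative for grouping).
IV: derived state 'present' in Taxon Z only — an autapomorphy, so it tells us nothing about relationships among taxa.
Most parsimonious ingroup topology: ((Taxon Z,Taxon Y),(Taxon G,Taxon V)).
Taxon G and Taxon V form a cherry on this tree, so they are sister taxa.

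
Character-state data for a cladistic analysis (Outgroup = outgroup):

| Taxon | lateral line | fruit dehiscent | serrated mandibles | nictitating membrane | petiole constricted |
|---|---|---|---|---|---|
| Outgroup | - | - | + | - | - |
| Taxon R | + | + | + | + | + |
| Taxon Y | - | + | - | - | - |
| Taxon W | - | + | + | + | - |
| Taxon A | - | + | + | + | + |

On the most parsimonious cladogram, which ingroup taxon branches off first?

Character polarity is set by the outgroup: the derived state is whichever differs from the outgroup's state, so for serrated mandibles the derived state is '-', and for the remaining characters it is '+'.
lateral line (derived state '+') is unique to Taxon R (autapomorphy; uninformative for grouping).
fruit dehiscent (derived state '+') is shared by all ingroup taxa — unites the whole ingroup.
serrated mandibles (derived state '-') is unique to Taxon Y (autapomorphy; uninformative for grouping).
Only Taxon A, Taxon R, and Taxon W show the derived state '+' for nictitating membrane, supporting them as a clade.
petiole constricted (derived state '+') is shared by Taxon A and Taxon R — a synapomorphy uniting that clade.
Most parsimonious ingroup topology: (((Taxon R,Taxon A),Taxon W),Taxon Y).
Taxon Y is sister to the clade containing all other ingroup taxa, so it is the earliest-diverging (most basal) ingroup lineage.

Taxon Y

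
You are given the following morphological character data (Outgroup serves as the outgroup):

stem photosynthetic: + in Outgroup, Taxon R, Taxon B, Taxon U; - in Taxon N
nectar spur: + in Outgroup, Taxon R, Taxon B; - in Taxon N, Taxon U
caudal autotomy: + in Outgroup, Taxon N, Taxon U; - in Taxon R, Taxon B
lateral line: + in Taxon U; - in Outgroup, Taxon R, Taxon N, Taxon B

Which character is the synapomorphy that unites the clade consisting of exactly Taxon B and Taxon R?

Character polarity is set by the outgroup: the derived state is whichever differs from the outgroup's state, so for stem photosynthetic, nectar spur, caudal autotomy the derived state is '-', and for the remaining characters it is '+'.
stem photosynthetic (derived state '-') is unique to Taxon N (autapomorphy; uninformative for grouping).
nectar spur: derived state '-' in Taxon N and Taxon U only — synapomorphy for {Taxon N, Taxon U}.
Only Taxon B and Taxon R show the derived state '-' for caudal autotomy, supporting them as a clade.
lateral line (derived state '+') is unique to Taxon U (autapomorphy; uninformative for grouping).
Most parsimonious ingroup topology: ((Taxon R,Taxon B),(Taxon N,Taxon U)).
The clade {Taxon B, Taxon R} is supported by caudal autotomy: its derived state '-' occurs in exactly those taxa and in no other taxon (including the outgroup).

caudal autotomy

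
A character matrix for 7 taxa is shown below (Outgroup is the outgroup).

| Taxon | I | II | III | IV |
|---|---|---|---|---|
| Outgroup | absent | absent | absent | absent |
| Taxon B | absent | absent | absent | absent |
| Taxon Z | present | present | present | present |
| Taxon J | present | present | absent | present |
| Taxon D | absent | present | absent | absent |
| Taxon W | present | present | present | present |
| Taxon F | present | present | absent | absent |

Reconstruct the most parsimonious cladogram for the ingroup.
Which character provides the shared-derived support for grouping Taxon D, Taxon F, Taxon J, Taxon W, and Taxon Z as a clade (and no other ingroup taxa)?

II

The outgroup has state 'absent' for every character, so 'present' is the derived state throughout.
Only Taxon F, Taxon J, Taxon W, and Taxon Z show the derived state 'present' for I, supporting them as a clade.
II: derived state 'present' in Taxon D, Taxon F, Taxon J, Taxon W, and Taxon Z only — synapomorphy for {Taxon D, Taxon F, Taxon J, Taxon W, Taxon Z}.
Only Taxon W and Taxon Z show the derived state 'present' for III, supporting them as a clade.
IV: derived state 'present' in Taxon J, Taxon W, and Taxon Z only — synapomorphy for {Taxon J, Taxon W, Taxon Z}.
Most parsimonious ingroup topology: (Taxon B,((((Taxon Z,Taxon W),Taxon J),Taxon F),Taxon D)).
The clade {Taxon D, Taxon F, Taxon J, Taxon W, Taxon Z} is supported by II: its derived state 'present' occurs in exactly those taxa and in no other taxon (including the outgroup).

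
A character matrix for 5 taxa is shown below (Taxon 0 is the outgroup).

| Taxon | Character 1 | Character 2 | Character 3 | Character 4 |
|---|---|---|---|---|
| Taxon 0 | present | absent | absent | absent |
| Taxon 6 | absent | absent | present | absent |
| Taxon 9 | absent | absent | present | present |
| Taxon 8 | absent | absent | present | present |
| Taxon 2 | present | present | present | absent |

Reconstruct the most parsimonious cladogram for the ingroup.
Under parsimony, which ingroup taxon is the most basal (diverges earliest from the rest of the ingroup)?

Taxon 2

Character polarity is set by the outgroup: the derived state is whichever differs from the outgroup's state, so for Character 1 the derived state is 'absent', and for the remaining characters it is 'present'.
Character 1 (derived state 'absent') is shared by Taxon 6, Taxon 8, and Taxon 9 — a synapomorphy uniting that clade.
Character 2: derived state 'present' in Taxon 2 only — an autapomorphy, so it tells us nothing about relationships among taxa.
Character 3 (derived state 'present') is shared by all ingroup taxa — unites the whole ingroup.
Only Taxon 8 and Taxon 9 show the derived state 'present' for Character 4, supporting them as a clade.
Most parsimonious ingroup topology: ((Taxon 6,(Taxon 9,Taxon 8)),Taxon 2).
Taxon 2 is sister to the clade containing all other ingroup taxa, so it is the earliest-diverging (most basal) ingroup lineage.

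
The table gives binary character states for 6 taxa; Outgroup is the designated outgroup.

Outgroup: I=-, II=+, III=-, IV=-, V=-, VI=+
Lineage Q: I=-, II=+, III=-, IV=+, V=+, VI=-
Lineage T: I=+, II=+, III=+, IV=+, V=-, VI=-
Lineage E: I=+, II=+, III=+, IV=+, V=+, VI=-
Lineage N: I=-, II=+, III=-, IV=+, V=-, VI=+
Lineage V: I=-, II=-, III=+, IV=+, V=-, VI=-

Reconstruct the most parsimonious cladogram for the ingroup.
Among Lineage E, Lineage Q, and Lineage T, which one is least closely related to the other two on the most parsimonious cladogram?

Lineage Q

Character polarity is set by the outgroup: the derived state is whichever differs from the outgroup's state, so for II, VI the derived state is '-', and for the remaining characters it is '+'.
I: derived state '+' in Lineage E and Lineage T only — synapomorphy for {Lineage E, Lineage T}.
II (derived state '-') is unique to Lineage V (autapomorphy; uninformative for grouping).
III (derived state '+') is shared by Lineage E, Lineage T, and Lineage V — a synapomorphy uniting that clade.
All ingroup taxa share the derived state '+' for IV; it defines the ingroup but does not resolve relationships within it.
V (state '+') occurs in Lineage E and Lineage Q but conflicts with the nesting implied by the other characters — most parsimoniously interpreted as homoplasy.
VI (derived state '-') is shared by Lineage E, Lineage Q, Lineage T, and Lineage V — a synapomorphy uniting that clade.
Most parsimonious ingroup topology: ((Lineage Q,((Lineage T,Lineage E),Lineage V)),Lineage N).
Lineage T and Lineage E share a more recent common ancestor with each other than either does with Lineage Q, so Lineage Q is the least closely related of the three.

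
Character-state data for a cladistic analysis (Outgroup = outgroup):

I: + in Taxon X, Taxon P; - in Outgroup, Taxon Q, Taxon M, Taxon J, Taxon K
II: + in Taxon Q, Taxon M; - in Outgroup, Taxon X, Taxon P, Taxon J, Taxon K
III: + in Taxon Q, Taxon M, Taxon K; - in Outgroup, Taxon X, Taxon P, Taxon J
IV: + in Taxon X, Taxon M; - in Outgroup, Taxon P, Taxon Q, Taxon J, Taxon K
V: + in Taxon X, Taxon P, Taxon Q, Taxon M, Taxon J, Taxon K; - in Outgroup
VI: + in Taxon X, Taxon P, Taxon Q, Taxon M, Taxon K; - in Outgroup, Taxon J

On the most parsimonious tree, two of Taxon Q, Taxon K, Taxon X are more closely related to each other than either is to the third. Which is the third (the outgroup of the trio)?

Taxon X

The outgroup has state '-' for every character, so '+' is the derived state throughout.
I (derived state '+') is shared by Taxon P and Taxon X — a synapomorphy uniting that clade.
II: derived state '+' in Taxon M and Taxon Q only — synapomorphy for {Taxon M, Taxon Q}.
III (derived state '+') is shared by Taxon K, Taxon M, and Taxon Q — a synapomorphy uniting that clade.
IV groups Taxon M and Taxon X, which is incompatible with the clades supported by the remaining characters; treating it as convergent (homoplasy) costs fewer steps than any alternative tree.
V (derived state '+') is shared by all ingroup taxa — unites the whole ingroup.
Only Taxon K, Taxon M, Taxon P, Taxon Q, and Taxon X show the derived state '+' for VI, supporting them as a clade.
Most parsimonious ingroup topology: (((Taxon X,Taxon P),((Taxon Q,Taxon M),Taxon K)),Taxon J).
Taxon K and Taxon Q share a more recent common ancestor with each other than either does with Taxon X, so Taxon X is the least closely related of the three.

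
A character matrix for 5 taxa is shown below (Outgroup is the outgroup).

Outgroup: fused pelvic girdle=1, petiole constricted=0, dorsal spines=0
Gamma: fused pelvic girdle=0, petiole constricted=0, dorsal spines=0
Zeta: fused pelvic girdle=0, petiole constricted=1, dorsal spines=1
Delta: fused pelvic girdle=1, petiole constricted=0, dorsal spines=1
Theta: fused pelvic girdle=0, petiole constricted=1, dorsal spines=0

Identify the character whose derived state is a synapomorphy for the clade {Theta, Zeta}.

Character polarity is set by the outgroup: the derived state is whichever differs from the outgroup's state, so for fused pelvic girdle the derived state is '0', and for the remaining characters it is '1'.
fused pelvic girdle (derived state '0') is shared by Gamma, Theta, and Zeta — a synapomorphy uniting that clade.
petiole constricted: derived state '1' in Theta and Zeta only — synapomorphy for {Theta, Zeta}.
dorsal spines groups Delta and Zeta, which is incompatible with the clades supported by the remaining characters; treating it as convergent (homoplasy) costs fewer steps than any alternative tree.
Most parsimonious ingroup topology: ((Gamma,(Zeta,Theta)),Delta).
The clade {Theta, Zeta} is supported by petiole constricted: its derived state '1' occurs in exactly those taxa and in no other taxon (including the outgroup).

petiole constricted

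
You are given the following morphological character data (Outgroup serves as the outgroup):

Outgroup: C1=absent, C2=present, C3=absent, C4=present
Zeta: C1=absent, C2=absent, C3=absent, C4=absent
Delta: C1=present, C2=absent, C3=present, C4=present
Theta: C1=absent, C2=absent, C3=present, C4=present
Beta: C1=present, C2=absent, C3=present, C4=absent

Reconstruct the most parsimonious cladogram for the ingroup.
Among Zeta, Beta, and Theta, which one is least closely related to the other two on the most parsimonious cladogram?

Zeta

Character polarity is set by the outgroup: the derived state is whichever differs from the outgroup's state, so for C2, C4 the derived state is 'absent', and for the remaining characters it is 'present'.
C1 (derived state 'present') is shared by Beta and Delta — a synapomorphy uniting that clade.
All ingroup taxa share the derived state 'absent' for C2; it defines the ingroup but does not resolve relationships within it.
Only Beta, Delta, and Theta show the derived state 'present' for C3, supporting them as a clade.
C4 (state 'absent') occurs in Beta and Zeta but conflicts with the nesting implied by the other characters — most parsimoniously interpreted as homoplasy.
Most parsimonious ingroup topology: (Zeta,((Delta,Beta),Theta)).
Theta and Beta share a more recent common ancestor with each other than either does with Zeta, so Zeta is the least closely related of the three.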